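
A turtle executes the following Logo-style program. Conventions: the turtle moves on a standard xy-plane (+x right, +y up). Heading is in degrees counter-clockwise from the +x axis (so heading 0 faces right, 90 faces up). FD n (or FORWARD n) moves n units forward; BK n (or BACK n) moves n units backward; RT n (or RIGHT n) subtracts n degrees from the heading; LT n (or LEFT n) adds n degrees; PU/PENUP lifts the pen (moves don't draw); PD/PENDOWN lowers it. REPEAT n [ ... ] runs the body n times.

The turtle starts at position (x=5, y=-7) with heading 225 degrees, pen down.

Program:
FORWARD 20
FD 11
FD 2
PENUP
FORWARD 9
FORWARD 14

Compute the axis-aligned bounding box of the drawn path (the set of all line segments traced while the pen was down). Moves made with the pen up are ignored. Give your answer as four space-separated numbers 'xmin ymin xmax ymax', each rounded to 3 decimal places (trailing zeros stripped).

Executing turtle program step by step:
Start: pos=(5,-7), heading=225, pen down
FD 20: (5,-7) -> (-9.142,-21.142) [heading=225, draw]
FD 11: (-9.142,-21.142) -> (-16.92,-28.92) [heading=225, draw]
FD 2: (-16.92,-28.92) -> (-18.335,-30.335) [heading=225, draw]
PU: pen up
FD 9: (-18.335,-30.335) -> (-24.698,-36.698) [heading=225, move]
FD 14: (-24.698,-36.698) -> (-34.598,-46.598) [heading=225, move]
Final: pos=(-34.598,-46.598), heading=225, 3 segment(s) drawn

Segment endpoints: x in {-18.335, -16.92, -9.142, 5}, y in {-30.335, -28.92, -21.142, -7}
xmin=-18.335, ymin=-30.335, xmax=5, ymax=-7

Answer: -18.335 -30.335 5 -7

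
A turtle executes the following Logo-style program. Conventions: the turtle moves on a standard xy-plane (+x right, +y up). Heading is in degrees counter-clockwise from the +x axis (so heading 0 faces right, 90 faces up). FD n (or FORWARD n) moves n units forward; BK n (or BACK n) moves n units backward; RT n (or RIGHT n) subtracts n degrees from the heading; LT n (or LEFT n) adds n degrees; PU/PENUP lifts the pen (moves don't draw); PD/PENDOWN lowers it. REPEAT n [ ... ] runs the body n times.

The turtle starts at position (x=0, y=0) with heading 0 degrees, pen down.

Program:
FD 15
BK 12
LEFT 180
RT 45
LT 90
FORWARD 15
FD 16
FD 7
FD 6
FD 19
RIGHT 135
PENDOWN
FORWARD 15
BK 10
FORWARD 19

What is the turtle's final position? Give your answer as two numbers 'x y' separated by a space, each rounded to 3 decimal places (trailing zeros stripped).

Executing turtle program step by step:
Start: pos=(0,0), heading=0, pen down
FD 15: (0,0) -> (15,0) [heading=0, draw]
BK 12: (15,0) -> (3,0) [heading=0, draw]
LT 180: heading 0 -> 180
RT 45: heading 180 -> 135
LT 90: heading 135 -> 225
FD 15: (3,0) -> (-7.607,-10.607) [heading=225, draw]
FD 16: (-7.607,-10.607) -> (-18.92,-21.92) [heading=225, draw]
FD 7: (-18.92,-21.92) -> (-23.87,-26.87) [heading=225, draw]
FD 6: (-23.87,-26.87) -> (-28.113,-31.113) [heading=225, draw]
FD 19: (-28.113,-31.113) -> (-41.548,-44.548) [heading=225, draw]
RT 135: heading 225 -> 90
PD: pen down
FD 15: (-41.548,-44.548) -> (-41.548,-29.548) [heading=90, draw]
BK 10: (-41.548,-29.548) -> (-41.548,-39.548) [heading=90, draw]
FD 19: (-41.548,-39.548) -> (-41.548,-20.548) [heading=90, draw]
Final: pos=(-41.548,-20.548), heading=90, 10 segment(s) drawn

Answer: -41.548 -20.548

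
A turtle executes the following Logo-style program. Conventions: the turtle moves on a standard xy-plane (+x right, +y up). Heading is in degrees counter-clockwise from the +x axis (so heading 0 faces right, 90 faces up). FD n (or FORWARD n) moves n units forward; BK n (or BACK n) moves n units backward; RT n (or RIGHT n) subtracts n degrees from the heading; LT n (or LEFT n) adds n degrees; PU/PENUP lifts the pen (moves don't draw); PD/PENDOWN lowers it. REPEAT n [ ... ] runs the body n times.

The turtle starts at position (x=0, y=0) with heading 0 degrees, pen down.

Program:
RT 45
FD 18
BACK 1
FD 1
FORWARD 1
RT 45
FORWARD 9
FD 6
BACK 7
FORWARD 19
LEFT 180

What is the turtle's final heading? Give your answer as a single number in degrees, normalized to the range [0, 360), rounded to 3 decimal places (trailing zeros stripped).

Answer: 90

Derivation:
Executing turtle program step by step:
Start: pos=(0,0), heading=0, pen down
RT 45: heading 0 -> 315
FD 18: (0,0) -> (12.728,-12.728) [heading=315, draw]
BK 1: (12.728,-12.728) -> (12.021,-12.021) [heading=315, draw]
FD 1: (12.021,-12.021) -> (12.728,-12.728) [heading=315, draw]
FD 1: (12.728,-12.728) -> (13.435,-13.435) [heading=315, draw]
RT 45: heading 315 -> 270
FD 9: (13.435,-13.435) -> (13.435,-22.435) [heading=270, draw]
FD 6: (13.435,-22.435) -> (13.435,-28.435) [heading=270, draw]
BK 7: (13.435,-28.435) -> (13.435,-21.435) [heading=270, draw]
FD 19: (13.435,-21.435) -> (13.435,-40.435) [heading=270, draw]
LT 180: heading 270 -> 90
Final: pos=(13.435,-40.435), heading=90, 8 segment(s) drawn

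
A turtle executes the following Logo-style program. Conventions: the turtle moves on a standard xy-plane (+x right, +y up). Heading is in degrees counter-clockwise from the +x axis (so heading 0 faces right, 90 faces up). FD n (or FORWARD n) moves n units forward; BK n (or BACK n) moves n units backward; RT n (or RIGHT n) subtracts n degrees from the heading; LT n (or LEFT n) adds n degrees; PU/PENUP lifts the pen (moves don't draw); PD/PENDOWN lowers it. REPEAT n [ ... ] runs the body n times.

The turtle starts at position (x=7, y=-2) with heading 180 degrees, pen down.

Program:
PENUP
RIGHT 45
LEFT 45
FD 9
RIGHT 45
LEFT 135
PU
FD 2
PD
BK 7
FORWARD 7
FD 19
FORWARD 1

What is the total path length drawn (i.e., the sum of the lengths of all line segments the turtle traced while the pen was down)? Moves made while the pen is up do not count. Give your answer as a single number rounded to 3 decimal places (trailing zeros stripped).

Executing turtle program step by step:
Start: pos=(7,-2), heading=180, pen down
PU: pen up
RT 45: heading 180 -> 135
LT 45: heading 135 -> 180
FD 9: (7,-2) -> (-2,-2) [heading=180, move]
RT 45: heading 180 -> 135
LT 135: heading 135 -> 270
PU: pen up
FD 2: (-2,-2) -> (-2,-4) [heading=270, move]
PD: pen down
BK 7: (-2,-4) -> (-2,3) [heading=270, draw]
FD 7: (-2,3) -> (-2,-4) [heading=270, draw]
FD 19: (-2,-4) -> (-2,-23) [heading=270, draw]
FD 1: (-2,-23) -> (-2,-24) [heading=270, draw]
Final: pos=(-2,-24), heading=270, 4 segment(s) drawn

Segment lengths:
  seg 1: (-2,-4) -> (-2,3), length = 7
  seg 2: (-2,3) -> (-2,-4), length = 7
  seg 3: (-2,-4) -> (-2,-23), length = 19
  seg 4: (-2,-23) -> (-2,-24), length = 1
Total = 34

Answer: 34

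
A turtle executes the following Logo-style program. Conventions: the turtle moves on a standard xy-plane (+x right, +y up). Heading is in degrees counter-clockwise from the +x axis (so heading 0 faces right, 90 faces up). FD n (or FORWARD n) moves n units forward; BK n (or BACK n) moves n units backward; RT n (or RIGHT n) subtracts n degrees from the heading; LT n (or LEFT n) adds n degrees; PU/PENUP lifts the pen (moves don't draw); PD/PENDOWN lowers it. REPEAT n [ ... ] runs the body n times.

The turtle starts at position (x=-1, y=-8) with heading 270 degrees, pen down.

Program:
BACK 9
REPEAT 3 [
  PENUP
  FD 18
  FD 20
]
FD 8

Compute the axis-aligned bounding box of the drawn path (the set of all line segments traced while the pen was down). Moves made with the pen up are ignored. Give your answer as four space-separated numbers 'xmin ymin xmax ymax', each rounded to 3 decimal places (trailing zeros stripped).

Answer: -1 -8 -1 1

Derivation:
Executing turtle program step by step:
Start: pos=(-1,-8), heading=270, pen down
BK 9: (-1,-8) -> (-1,1) [heading=270, draw]
REPEAT 3 [
  -- iteration 1/3 --
  PU: pen up
  FD 18: (-1,1) -> (-1,-17) [heading=270, move]
  FD 20: (-1,-17) -> (-1,-37) [heading=270, move]
  -- iteration 2/3 --
  PU: pen up
  FD 18: (-1,-37) -> (-1,-55) [heading=270, move]
  FD 20: (-1,-55) -> (-1,-75) [heading=270, move]
  -- iteration 3/3 --
  PU: pen up
  FD 18: (-1,-75) -> (-1,-93) [heading=270, move]
  FD 20: (-1,-93) -> (-1,-113) [heading=270, move]
]
FD 8: (-1,-113) -> (-1,-121) [heading=270, move]
Final: pos=(-1,-121), heading=270, 1 segment(s) drawn

Segment endpoints: x in {-1, -1}, y in {-8, 1}
xmin=-1, ymin=-8, xmax=-1, ymax=1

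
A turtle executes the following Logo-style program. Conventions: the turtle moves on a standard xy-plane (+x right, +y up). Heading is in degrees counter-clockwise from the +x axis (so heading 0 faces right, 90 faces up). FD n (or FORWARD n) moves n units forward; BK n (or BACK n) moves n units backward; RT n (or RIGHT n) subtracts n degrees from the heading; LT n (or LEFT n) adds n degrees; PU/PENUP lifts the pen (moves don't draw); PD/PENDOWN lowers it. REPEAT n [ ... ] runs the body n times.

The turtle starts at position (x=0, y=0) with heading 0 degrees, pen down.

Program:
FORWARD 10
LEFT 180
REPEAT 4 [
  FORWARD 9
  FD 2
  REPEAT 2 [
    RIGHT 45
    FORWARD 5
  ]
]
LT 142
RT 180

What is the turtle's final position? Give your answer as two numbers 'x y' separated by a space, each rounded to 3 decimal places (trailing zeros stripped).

Answer: 10 0

Derivation:
Executing turtle program step by step:
Start: pos=(0,0), heading=0, pen down
FD 10: (0,0) -> (10,0) [heading=0, draw]
LT 180: heading 0 -> 180
REPEAT 4 [
  -- iteration 1/4 --
  FD 9: (10,0) -> (1,0) [heading=180, draw]
  FD 2: (1,0) -> (-1,0) [heading=180, draw]
  REPEAT 2 [
    -- iteration 1/2 --
    RT 45: heading 180 -> 135
    FD 5: (-1,0) -> (-4.536,3.536) [heading=135, draw]
    -- iteration 2/2 --
    RT 45: heading 135 -> 90
    FD 5: (-4.536,3.536) -> (-4.536,8.536) [heading=90, draw]
  ]
  -- iteration 2/4 --
  FD 9: (-4.536,8.536) -> (-4.536,17.536) [heading=90, draw]
  FD 2: (-4.536,17.536) -> (-4.536,19.536) [heading=90, draw]
  REPEAT 2 [
    -- iteration 1/2 --
    RT 45: heading 90 -> 45
    FD 5: (-4.536,19.536) -> (-1,23.071) [heading=45, draw]
    -- iteration 2/2 --
    RT 45: heading 45 -> 0
    FD 5: (-1,23.071) -> (4,23.071) [heading=0, draw]
  ]
  -- iteration 3/4 --
  FD 9: (4,23.071) -> (13,23.071) [heading=0, draw]
  FD 2: (13,23.071) -> (15,23.071) [heading=0, draw]
  REPEAT 2 [
    -- iteration 1/2 --
    RT 45: heading 0 -> 315
    FD 5: (15,23.071) -> (18.536,19.536) [heading=315, draw]
    -- iteration 2/2 --
    RT 45: heading 315 -> 270
    FD 5: (18.536,19.536) -> (18.536,14.536) [heading=270, draw]
  ]
  -- iteration 4/4 --
  FD 9: (18.536,14.536) -> (18.536,5.536) [heading=270, draw]
  FD 2: (18.536,5.536) -> (18.536,3.536) [heading=270, draw]
  REPEAT 2 [
    -- iteration 1/2 --
    RT 45: heading 270 -> 225
    FD 5: (18.536,3.536) -> (15,0) [heading=225, draw]
    -- iteration 2/2 --
    RT 45: heading 225 -> 180
    FD 5: (15,0) -> (10,0) [heading=180, draw]
  ]
]
LT 142: heading 180 -> 322
RT 180: heading 322 -> 142
Final: pos=(10,0), heading=142, 17 segment(s) drawn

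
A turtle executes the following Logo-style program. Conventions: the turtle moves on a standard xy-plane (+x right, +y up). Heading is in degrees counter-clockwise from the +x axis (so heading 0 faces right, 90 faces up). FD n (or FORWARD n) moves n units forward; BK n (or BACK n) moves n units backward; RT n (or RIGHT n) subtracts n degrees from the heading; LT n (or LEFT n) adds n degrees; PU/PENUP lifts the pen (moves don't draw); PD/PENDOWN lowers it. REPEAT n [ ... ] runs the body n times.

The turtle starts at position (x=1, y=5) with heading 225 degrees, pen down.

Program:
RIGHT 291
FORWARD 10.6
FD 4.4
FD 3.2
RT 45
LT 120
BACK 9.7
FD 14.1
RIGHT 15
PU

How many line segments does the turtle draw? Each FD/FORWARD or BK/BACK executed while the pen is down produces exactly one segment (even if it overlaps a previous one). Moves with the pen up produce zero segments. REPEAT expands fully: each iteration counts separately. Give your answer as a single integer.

Executing turtle program step by step:
Start: pos=(1,5), heading=225, pen down
RT 291: heading 225 -> 294
FD 10.6: (1,5) -> (5.311,-4.684) [heading=294, draw]
FD 4.4: (5.311,-4.684) -> (7.101,-8.703) [heading=294, draw]
FD 3.2: (7.101,-8.703) -> (8.403,-11.627) [heading=294, draw]
RT 45: heading 294 -> 249
LT 120: heading 249 -> 9
BK 9.7: (8.403,-11.627) -> (-1.178,-13.144) [heading=9, draw]
FD 14.1: (-1.178,-13.144) -> (12.748,-10.938) [heading=9, draw]
RT 15: heading 9 -> 354
PU: pen up
Final: pos=(12.748,-10.938), heading=354, 5 segment(s) drawn
Segments drawn: 5

Answer: 5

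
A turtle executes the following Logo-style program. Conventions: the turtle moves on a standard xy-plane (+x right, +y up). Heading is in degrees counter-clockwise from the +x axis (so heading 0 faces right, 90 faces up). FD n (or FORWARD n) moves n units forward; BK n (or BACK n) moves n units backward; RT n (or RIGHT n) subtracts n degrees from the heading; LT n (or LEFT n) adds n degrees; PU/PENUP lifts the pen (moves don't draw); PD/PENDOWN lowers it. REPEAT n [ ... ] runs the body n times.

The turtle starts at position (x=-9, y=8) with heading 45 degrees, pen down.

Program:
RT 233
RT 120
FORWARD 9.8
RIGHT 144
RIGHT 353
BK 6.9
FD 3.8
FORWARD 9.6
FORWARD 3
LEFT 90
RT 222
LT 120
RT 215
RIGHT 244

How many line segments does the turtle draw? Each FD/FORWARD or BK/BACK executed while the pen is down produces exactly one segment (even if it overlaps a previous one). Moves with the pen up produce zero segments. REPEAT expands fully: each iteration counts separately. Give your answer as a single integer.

Answer: 5

Derivation:
Executing turtle program step by step:
Start: pos=(-9,8), heading=45, pen down
RT 233: heading 45 -> 172
RT 120: heading 172 -> 52
FD 9.8: (-9,8) -> (-2.967,15.723) [heading=52, draw]
RT 144: heading 52 -> 268
RT 353: heading 268 -> 275
BK 6.9: (-2.967,15.723) -> (-3.568,22.596) [heading=275, draw]
FD 3.8: (-3.568,22.596) -> (-3.237,18.811) [heading=275, draw]
FD 9.6: (-3.237,18.811) -> (-2.4,9.247) [heading=275, draw]
FD 3: (-2.4,9.247) -> (-2.139,6.259) [heading=275, draw]
LT 90: heading 275 -> 5
RT 222: heading 5 -> 143
LT 120: heading 143 -> 263
RT 215: heading 263 -> 48
RT 244: heading 48 -> 164
Final: pos=(-2.139,6.259), heading=164, 5 segment(s) drawn
Segments drawn: 5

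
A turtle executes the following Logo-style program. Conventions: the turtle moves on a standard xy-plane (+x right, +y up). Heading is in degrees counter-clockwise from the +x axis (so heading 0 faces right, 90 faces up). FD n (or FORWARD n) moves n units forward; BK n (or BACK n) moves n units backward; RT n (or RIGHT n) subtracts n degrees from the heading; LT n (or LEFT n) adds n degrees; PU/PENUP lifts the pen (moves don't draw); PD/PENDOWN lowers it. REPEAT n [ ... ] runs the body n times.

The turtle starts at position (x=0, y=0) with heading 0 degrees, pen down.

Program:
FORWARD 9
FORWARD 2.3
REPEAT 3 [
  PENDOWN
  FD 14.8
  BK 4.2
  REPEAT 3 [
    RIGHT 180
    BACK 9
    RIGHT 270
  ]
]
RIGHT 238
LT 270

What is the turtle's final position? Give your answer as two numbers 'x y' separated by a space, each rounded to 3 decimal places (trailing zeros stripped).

Executing turtle program step by step:
Start: pos=(0,0), heading=0, pen down
FD 9: (0,0) -> (9,0) [heading=0, draw]
FD 2.3: (9,0) -> (11.3,0) [heading=0, draw]
REPEAT 3 [
  -- iteration 1/3 --
  PD: pen down
  FD 14.8: (11.3,0) -> (26.1,0) [heading=0, draw]
  BK 4.2: (26.1,0) -> (21.9,0) [heading=0, draw]
  REPEAT 3 [
    -- iteration 1/3 --
    RT 180: heading 0 -> 180
    BK 9: (21.9,0) -> (30.9,0) [heading=180, draw]
    RT 270: heading 180 -> 270
    -- iteration 2/3 --
    RT 180: heading 270 -> 90
    BK 9: (30.9,0) -> (30.9,-9) [heading=90, draw]
    RT 270: heading 90 -> 180
    -- iteration 3/3 --
    RT 180: heading 180 -> 0
    BK 9: (30.9,-9) -> (21.9,-9) [heading=0, draw]
    RT 270: heading 0 -> 90
  ]
  -- iteration 2/3 --
  PD: pen down
  FD 14.8: (21.9,-9) -> (21.9,5.8) [heading=90, draw]
  BK 4.2: (21.9,5.8) -> (21.9,1.6) [heading=90, draw]
  REPEAT 3 [
    -- iteration 1/3 --
    RT 180: heading 90 -> 270
    BK 9: (21.9,1.6) -> (21.9,10.6) [heading=270, draw]
    RT 270: heading 270 -> 0
    -- iteration 2/3 --
    RT 180: heading 0 -> 180
    BK 9: (21.9,10.6) -> (30.9,10.6) [heading=180, draw]
    RT 270: heading 180 -> 270
    -- iteration 3/3 --
    RT 180: heading 270 -> 90
    BK 9: (30.9,10.6) -> (30.9,1.6) [heading=90, draw]
    RT 270: heading 90 -> 180
  ]
  -- iteration 3/3 --
  PD: pen down
  FD 14.8: (30.9,1.6) -> (16.1,1.6) [heading=180, draw]
  BK 4.2: (16.1,1.6) -> (20.3,1.6) [heading=180, draw]
  REPEAT 3 [
    -- iteration 1/3 --
    RT 180: heading 180 -> 0
    BK 9: (20.3,1.6) -> (11.3,1.6) [heading=0, draw]
    RT 270: heading 0 -> 90
    -- iteration 2/3 --
    RT 180: heading 90 -> 270
    BK 9: (11.3,1.6) -> (11.3,10.6) [heading=270, draw]
    RT 270: heading 270 -> 0
    -- iteration 3/3 --
    RT 180: heading 0 -> 180
    BK 9: (11.3,10.6) -> (20.3,10.6) [heading=180, draw]
    RT 270: heading 180 -> 270
  ]
]
RT 238: heading 270 -> 32
LT 270: heading 32 -> 302
Final: pos=(20.3,10.6), heading=302, 17 segment(s) drawn

Answer: 20.3 10.6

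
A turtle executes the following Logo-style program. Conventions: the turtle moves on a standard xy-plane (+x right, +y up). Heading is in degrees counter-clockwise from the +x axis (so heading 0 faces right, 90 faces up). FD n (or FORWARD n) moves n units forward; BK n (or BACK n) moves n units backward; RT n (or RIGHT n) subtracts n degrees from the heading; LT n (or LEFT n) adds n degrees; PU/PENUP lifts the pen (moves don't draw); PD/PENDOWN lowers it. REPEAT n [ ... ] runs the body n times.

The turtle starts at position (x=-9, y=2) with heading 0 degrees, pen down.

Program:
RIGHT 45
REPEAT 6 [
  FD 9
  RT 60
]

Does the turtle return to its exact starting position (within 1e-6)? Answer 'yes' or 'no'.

Executing turtle program step by step:
Start: pos=(-9,2), heading=0, pen down
RT 45: heading 0 -> 315
REPEAT 6 [
  -- iteration 1/6 --
  FD 9: (-9,2) -> (-2.636,-4.364) [heading=315, draw]
  RT 60: heading 315 -> 255
  -- iteration 2/6 --
  FD 9: (-2.636,-4.364) -> (-4.965,-13.057) [heading=255, draw]
  RT 60: heading 255 -> 195
  -- iteration 3/6 --
  FD 9: (-4.965,-13.057) -> (-13.659,-15.387) [heading=195, draw]
  RT 60: heading 195 -> 135
  -- iteration 4/6 --
  FD 9: (-13.659,-15.387) -> (-20.023,-9.023) [heading=135, draw]
  RT 60: heading 135 -> 75
  -- iteration 5/6 --
  FD 9: (-20.023,-9.023) -> (-17.693,-0.329) [heading=75, draw]
  RT 60: heading 75 -> 15
  -- iteration 6/6 --
  FD 9: (-17.693,-0.329) -> (-9,2) [heading=15, draw]
  RT 60: heading 15 -> 315
]
Final: pos=(-9,2), heading=315, 6 segment(s) drawn

Start position: (-9, 2)
Final position: (-9, 2)
Distance = 0; < 1e-6 -> CLOSED

Answer: yes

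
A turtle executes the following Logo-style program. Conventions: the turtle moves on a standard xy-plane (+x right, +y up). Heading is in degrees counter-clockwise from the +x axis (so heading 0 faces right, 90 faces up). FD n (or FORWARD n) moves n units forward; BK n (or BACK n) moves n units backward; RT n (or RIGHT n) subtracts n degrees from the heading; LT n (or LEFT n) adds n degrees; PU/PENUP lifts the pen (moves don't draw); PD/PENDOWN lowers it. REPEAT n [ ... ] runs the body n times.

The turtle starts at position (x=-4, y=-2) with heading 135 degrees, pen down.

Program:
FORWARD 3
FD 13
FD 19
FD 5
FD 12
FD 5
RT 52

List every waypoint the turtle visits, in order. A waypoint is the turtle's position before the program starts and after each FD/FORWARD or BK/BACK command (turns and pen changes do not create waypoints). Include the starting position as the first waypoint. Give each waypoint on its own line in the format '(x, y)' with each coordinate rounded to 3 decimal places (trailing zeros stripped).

Executing turtle program step by step:
Start: pos=(-4,-2), heading=135, pen down
FD 3: (-4,-2) -> (-6.121,0.121) [heading=135, draw]
FD 13: (-6.121,0.121) -> (-15.314,9.314) [heading=135, draw]
FD 19: (-15.314,9.314) -> (-28.749,22.749) [heading=135, draw]
FD 5: (-28.749,22.749) -> (-32.284,26.284) [heading=135, draw]
FD 12: (-32.284,26.284) -> (-40.77,34.77) [heading=135, draw]
FD 5: (-40.77,34.77) -> (-44.305,38.305) [heading=135, draw]
RT 52: heading 135 -> 83
Final: pos=(-44.305,38.305), heading=83, 6 segment(s) drawn
Waypoints (7 total):
(-4, -2)
(-6.121, 0.121)
(-15.314, 9.314)
(-28.749, 22.749)
(-32.284, 26.284)
(-40.77, 34.77)
(-44.305, 38.305)

Answer: (-4, -2)
(-6.121, 0.121)
(-15.314, 9.314)
(-28.749, 22.749)
(-32.284, 26.284)
(-40.77, 34.77)
(-44.305, 38.305)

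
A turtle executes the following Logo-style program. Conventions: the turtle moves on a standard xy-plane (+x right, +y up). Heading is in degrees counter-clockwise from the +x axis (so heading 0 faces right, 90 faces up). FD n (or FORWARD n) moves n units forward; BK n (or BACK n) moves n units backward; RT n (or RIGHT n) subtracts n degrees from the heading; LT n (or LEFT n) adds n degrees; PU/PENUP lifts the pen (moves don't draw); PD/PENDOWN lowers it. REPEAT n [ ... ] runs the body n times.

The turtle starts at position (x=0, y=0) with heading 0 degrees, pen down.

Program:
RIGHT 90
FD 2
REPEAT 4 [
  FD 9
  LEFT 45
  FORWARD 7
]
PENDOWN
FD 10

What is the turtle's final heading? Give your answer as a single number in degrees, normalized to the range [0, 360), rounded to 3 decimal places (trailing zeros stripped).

Answer: 90

Derivation:
Executing turtle program step by step:
Start: pos=(0,0), heading=0, pen down
RT 90: heading 0 -> 270
FD 2: (0,0) -> (0,-2) [heading=270, draw]
REPEAT 4 [
  -- iteration 1/4 --
  FD 9: (0,-2) -> (0,-11) [heading=270, draw]
  LT 45: heading 270 -> 315
  FD 7: (0,-11) -> (4.95,-15.95) [heading=315, draw]
  -- iteration 2/4 --
  FD 9: (4.95,-15.95) -> (11.314,-22.314) [heading=315, draw]
  LT 45: heading 315 -> 0
  FD 7: (11.314,-22.314) -> (18.314,-22.314) [heading=0, draw]
  -- iteration 3/4 --
  FD 9: (18.314,-22.314) -> (27.314,-22.314) [heading=0, draw]
  LT 45: heading 0 -> 45
  FD 7: (27.314,-22.314) -> (32.263,-17.364) [heading=45, draw]
  -- iteration 4/4 --
  FD 9: (32.263,-17.364) -> (38.627,-11) [heading=45, draw]
  LT 45: heading 45 -> 90
  FD 7: (38.627,-11) -> (38.627,-4) [heading=90, draw]
]
PD: pen down
FD 10: (38.627,-4) -> (38.627,6) [heading=90, draw]
Final: pos=(38.627,6), heading=90, 10 segment(s) drawn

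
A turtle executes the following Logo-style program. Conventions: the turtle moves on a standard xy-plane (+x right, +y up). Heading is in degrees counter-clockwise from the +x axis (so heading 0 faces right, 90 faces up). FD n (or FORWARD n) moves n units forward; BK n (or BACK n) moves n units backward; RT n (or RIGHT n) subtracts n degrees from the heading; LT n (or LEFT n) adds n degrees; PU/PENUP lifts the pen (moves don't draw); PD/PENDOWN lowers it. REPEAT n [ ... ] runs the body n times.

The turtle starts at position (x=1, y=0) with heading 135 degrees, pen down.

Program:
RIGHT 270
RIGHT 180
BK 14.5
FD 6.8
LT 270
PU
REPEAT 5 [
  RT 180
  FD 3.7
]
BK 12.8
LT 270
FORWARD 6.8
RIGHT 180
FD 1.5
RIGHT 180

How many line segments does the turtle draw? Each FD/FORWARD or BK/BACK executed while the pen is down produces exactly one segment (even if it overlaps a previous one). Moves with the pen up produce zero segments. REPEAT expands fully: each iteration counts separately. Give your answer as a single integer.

Answer: 2

Derivation:
Executing turtle program step by step:
Start: pos=(1,0), heading=135, pen down
RT 270: heading 135 -> 225
RT 180: heading 225 -> 45
BK 14.5: (1,0) -> (-9.253,-10.253) [heading=45, draw]
FD 6.8: (-9.253,-10.253) -> (-4.445,-5.445) [heading=45, draw]
LT 270: heading 45 -> 315
PU: pen up
REPEAT 5 [
  -- iteration 1/5 --
  RT 180: heading 315 -> 135
  FD 3.7: (-4.445,-5.445) -> (-7.061,-2.828) [heading=135, move]
  -- iteration 2/5 --
  RT 180: heading 135 -> 315
  FD 3.7: (-7.061,-2.828) -> (-4.445,-5.445) [heading=315, move]
  -- iteration 3/5 --
  RT 180: heading 315 -> 135
  FD 3.7: (-4.445,-5.445) -> (-7.061,-2.828) [heading=135, move]
  -- iteration 4/5 --
  RT 180: heading 135 -> 315
  FD 3.7: (-7.061,-2.828) -> (-4.445,-5.445) [heading=315, move]
  -- iteration 5/5 --
  RT 180: heading 315 -> 135
  FD 3.7: (-4.445,-5.445) -> (-7.061,-2.828) [heading=135, move]
]
BK 12.8: (-7.061,-2.828) -> (1.99,-11.879) [heading=135, move]
LT 270: heading 135 -> 45
FD 6.8: (1.99,-11.879) -> (6.798,-7.071) [heading=45, move]
RT 180: heading 45 -> 225
FD 1.5: (6.798,-7.071) -> (5.738,-8.132) [heading=225, move]
RT 180: heading 225 -> 45
Final: pos=(5.738,-8.132), heading=45, 2 segment(s) drawn
Segments drawn: 2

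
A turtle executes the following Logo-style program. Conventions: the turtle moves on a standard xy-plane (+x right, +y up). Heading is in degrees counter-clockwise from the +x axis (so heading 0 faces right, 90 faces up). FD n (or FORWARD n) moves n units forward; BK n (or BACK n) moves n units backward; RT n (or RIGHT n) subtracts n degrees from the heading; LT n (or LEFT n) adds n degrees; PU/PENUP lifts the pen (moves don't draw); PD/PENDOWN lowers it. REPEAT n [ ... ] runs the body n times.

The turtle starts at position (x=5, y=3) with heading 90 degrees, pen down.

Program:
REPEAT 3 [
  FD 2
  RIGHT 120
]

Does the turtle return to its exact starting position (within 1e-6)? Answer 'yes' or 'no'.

Answer: yes

Derivation:
Executing turtle program step by step:
Start: pos=(5,3), heading=90, pen down
REPEAT 3 [
  -- iteration 1/3 --
  FD 2: (5,3) -> (5,5) [heading=90, draw]
  RT 120: heading 90 -> 330
  -- iteration 2/3 --
  FD 2: (5,5) -> (6.732,4) [heading=330, draw]
  RT 120: heading 330 -> 210
  -- iteration 3/3 --
  FD 2: (6.732,4) -> (5,3) [heading=210, draw]
  RT 120: heading 210 -> 90
]
Final: pos=(5,3), heading=90, 3 segment(s) drawn

Start position: (5, 3)
Final position: (5, 3)
Distance = 0; < 1e-6 -> CLOSED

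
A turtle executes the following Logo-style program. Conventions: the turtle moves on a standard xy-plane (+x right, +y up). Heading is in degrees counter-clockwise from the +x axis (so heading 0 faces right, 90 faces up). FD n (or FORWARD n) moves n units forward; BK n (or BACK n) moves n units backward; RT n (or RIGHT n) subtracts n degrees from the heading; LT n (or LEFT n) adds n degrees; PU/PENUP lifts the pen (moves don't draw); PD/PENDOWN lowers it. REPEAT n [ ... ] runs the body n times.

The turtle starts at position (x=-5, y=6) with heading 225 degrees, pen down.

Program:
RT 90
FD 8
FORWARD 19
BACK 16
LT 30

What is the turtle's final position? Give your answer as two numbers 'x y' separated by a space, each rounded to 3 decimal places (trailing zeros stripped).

Answer: -12.778 13.778

Derivation:
Executing turtle program step by step:
Start: pos=(-5,6), heading=225, pen down
RT 90: heading 225 -> 135
FD 8: (-5,6) -> (-10.657,11.657) [heading=135, draw]
FD 19: (-10.657,11.657) -> (-24.092,25.092) [heading=135, draw]
BK 16: (-24.092,25.092) -> (-12.778,13.778) [heading=135, draw]
LT 30: heading 135 -> 165
Final: pos=(-12.778,13.778), heading=165, 3 segment(s) drawn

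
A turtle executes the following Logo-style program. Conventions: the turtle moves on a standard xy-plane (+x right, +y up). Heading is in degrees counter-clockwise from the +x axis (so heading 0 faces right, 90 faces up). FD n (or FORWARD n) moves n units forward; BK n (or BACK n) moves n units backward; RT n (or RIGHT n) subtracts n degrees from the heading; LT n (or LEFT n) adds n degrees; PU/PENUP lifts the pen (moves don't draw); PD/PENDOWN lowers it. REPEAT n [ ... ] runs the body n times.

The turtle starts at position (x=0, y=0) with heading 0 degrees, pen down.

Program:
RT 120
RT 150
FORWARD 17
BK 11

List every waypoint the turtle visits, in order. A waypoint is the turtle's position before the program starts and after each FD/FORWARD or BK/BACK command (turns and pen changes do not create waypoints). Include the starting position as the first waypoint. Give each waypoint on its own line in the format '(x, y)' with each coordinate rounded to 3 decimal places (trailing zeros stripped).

Answer: (0, 0)
(0, 17)
(0, 6)

Derivation:
Executing turtle program step by step:
Start: pos=(0,0), heading=0, pen down
RT 120: heading 0 -> 240
RT 150: heading 240 -> 90
FD 17: (0,0) -> (0,17) [heading=90, draw]
BK 11: (0,17) -> (0,6) [heading=90, draw]
Final: pos=(0,6), heading=90, 2 segment(s) drawn
Waypoints (3 total):
(0, 0)
(0, 17)
(0, 6)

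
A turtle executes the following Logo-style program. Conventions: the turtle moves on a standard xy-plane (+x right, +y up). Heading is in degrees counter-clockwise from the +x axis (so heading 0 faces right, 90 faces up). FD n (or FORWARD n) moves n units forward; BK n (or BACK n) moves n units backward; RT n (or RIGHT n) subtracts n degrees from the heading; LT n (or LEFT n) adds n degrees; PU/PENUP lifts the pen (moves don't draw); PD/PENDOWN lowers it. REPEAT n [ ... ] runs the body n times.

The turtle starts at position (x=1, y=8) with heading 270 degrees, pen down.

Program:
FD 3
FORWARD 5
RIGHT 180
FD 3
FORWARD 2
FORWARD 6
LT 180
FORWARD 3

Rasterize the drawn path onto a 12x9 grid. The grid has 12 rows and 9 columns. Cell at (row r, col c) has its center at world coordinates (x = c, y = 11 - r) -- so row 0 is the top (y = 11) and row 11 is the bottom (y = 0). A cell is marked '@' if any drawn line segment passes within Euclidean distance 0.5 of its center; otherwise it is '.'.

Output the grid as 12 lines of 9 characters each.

Segment 0: (1,8) -> (1,5)
Segment 1: (1,5) -> (1,0)
Segment 2: (1,0) -> (1,3)
Segment 3: (1,3) -> (1,5)
Segment 4: (1,5) -> (1,11)
Segment 5: (1,11) -> (1,8)

Answer: .@.......
.@.......
.@.......
.@.......
.@.......
.@.......
.@.......
.@.......
.@.......
.@.......
.@.......
.@.......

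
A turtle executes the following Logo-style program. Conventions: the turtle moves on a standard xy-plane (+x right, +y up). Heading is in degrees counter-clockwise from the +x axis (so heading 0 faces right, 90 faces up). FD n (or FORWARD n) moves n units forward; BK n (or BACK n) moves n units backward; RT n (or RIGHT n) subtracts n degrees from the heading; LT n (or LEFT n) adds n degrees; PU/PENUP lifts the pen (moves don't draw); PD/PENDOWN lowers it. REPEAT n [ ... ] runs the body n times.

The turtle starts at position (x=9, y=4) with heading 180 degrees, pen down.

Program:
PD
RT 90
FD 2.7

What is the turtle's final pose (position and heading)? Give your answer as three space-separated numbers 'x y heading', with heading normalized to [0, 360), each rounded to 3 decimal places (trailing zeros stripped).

Answer: 9 6.7 90

Derivation:
Executing turtle program step by step:
Start: pos=(9,4), heading=180, pen down
PD: pen down
RT 90: heading 180 -> 90
FD 2.7: (9,4) -> (9,6.7) [heading=90, draw]
Final: pos=(9,6.7), heading=90, 1 segment(s) drawn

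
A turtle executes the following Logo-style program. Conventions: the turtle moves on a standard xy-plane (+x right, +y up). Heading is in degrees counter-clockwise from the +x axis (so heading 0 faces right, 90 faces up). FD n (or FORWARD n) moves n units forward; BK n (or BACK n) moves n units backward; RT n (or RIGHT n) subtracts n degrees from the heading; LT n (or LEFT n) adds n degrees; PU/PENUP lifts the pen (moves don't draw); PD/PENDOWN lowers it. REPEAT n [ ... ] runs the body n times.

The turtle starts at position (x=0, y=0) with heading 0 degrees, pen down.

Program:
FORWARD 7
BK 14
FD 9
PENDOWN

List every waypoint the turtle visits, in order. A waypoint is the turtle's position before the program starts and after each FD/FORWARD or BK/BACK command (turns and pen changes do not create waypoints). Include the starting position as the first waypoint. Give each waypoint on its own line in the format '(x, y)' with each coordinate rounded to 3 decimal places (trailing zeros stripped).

Executing turtle program step by step:
Start: pos=(0,0), heading=0, pen down
FD 7: (0,0) -> (7,0) [heading=0, draw]
BK 14: (7,0) -> (-7,0) [heading=0, draw]
FD 9: (-7,0) -> (2,0) [heading=0, draw]
PD: pen down
Final: pos=(2,0), heading=0, 3 segment(s) drawn
Waypoints (4 total):
(0, 0)
(7, 0)
(-7, 0)
(2, 0)

Answer: (0, 0)
(7, 0)
(-7, 0)
(2, 0)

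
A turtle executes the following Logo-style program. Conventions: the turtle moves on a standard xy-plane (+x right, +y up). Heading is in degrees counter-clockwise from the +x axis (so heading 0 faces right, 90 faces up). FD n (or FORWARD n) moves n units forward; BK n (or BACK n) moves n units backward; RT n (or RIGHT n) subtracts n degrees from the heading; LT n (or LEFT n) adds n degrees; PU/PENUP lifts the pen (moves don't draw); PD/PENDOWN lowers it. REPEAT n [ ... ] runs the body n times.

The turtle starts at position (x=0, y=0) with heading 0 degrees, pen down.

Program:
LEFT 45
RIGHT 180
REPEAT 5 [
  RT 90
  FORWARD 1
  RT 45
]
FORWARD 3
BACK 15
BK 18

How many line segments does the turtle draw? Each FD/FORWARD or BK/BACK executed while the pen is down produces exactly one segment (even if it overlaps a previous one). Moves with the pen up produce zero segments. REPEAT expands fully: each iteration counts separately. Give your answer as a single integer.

Executing turtle program step by step:
Start: pos=(0,0), heading=0, pen down
LT 45: heading 0 -> 45
RT 180: heading 45 -> 225
REPEAT 5 [
  -- iteration 1/5 --
  RT 90: heading 225 -> 135
  FD 1: (0,0) -> (-0.707,0.707) [heading=135, draw]
  RT 45: heading 135 -> 90
  -- iteration 2/5 --
  RT 90: heading 90 -> 0
  FD 1: (-0.707,0.707) -> (0.293,0.707) [heading=0, draw]
  RT 45: heading 0 -> 315
  -- iteration 3/5 --
  RT 90: heading 315 -> 225
  FD 1: (0.293,0.707) -> (-0.414,0) [heading=225, draw]
  RT 45: heading 225 -> 180
  -- iteration 4/5 --
  RT 90: heading 180 -> 90
  FD 1: (-0.414,0) -> (-0.414,1) [heading=90, draw]
  RT 45: heading 90 -> 45
  -- iteration 5/5 --
  RT 90: heading 45 -> 315
  FD 1: (-0.414,1) -> (0.293,0.293) [heading=315, draw]
  RT 45: heading 315 -> 270
]
FD 3: (0.293,0.293) -> (0.293,-2.707) [heading=270, draw]
BK 15: (0.293,-2.707) -> (0.293,12.293) [heading=270, draw]
BK 18: (0.293,12.293) -> (0.293,30.293) [heading=270, draw]
Final: pos=(0.293,30.293), heading=270, 8 segment(s) drawn
Segments drawn: 8

Answer: 8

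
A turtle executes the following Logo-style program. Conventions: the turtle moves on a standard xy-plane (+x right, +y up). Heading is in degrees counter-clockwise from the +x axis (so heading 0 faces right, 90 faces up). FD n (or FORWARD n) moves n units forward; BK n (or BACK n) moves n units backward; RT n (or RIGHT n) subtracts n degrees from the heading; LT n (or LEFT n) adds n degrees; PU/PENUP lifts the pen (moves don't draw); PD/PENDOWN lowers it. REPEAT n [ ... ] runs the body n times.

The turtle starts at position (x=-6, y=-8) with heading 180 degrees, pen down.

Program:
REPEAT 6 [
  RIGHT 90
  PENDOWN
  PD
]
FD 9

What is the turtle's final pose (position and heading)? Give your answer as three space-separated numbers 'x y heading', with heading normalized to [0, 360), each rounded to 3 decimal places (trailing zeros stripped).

Executing turtle program step by step:
Start: pos=(-6,-8), heading=180, pen down
REPEAT 6 [
  -- iteration 1/6 --
  RT 90: heading 180 -> 90
  PD: pen down
  PD: pen down
  -- iteration 2/6 --
  RT 90: heading 90 -> 0
  PD: pen down
  PD: pen down
  -- iteration 3/6 --
  RT 90: heading 0 -> 270
  PD: pen down
  PD: pen down
  -- iteration 4/6 --
  RT 90: heading 270 -> 180
  PD: pen down
  PD: pen down
  -- iteration 5/6 --
  RT 90: heading 180 -> 90
  PD: pen down
  PD: pen down
  -- iteration 6/6 --
  RT 90: heading 90 -> 0
  PD: pen down
  PD: pen down
]
FD 9: (-6,-8) -> (3,-8) [heading=0, draw]
Final: pos=(3,-8), heading=0, 1 segment(s) drawn

Answer: 3 -8 0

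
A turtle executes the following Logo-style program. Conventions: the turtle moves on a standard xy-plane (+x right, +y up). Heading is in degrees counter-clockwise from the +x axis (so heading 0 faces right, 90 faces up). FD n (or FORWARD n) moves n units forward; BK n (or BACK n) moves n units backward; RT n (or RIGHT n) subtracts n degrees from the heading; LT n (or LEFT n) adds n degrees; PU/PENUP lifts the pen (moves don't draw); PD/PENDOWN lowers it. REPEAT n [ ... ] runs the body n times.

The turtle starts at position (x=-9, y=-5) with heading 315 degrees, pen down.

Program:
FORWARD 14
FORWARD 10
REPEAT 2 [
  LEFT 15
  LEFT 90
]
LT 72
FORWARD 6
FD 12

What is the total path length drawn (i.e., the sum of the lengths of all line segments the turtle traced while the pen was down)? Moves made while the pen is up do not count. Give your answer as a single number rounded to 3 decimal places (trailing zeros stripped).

Answer: 42

Derivation:
Executing turtle program step by step:
Start: pos=(-9,-5), heading=315, pen down
FD 14: (-9,-5) -> (0.899,-14.899) [heading=315, draw]
FD 10: (0.899,-14.899) -> (7.971,-21.971) [heading=315, draw]
REPEAT 2 [
  -- iteration 1/2 --
  LT 15: heading 315 -> 330
  LT 90: heading 330 -> 60
  -- iteration 2/2 --
  LT 15: heading 60 -> 75
  LT 90: heading 75 -> 165
]
LT 72: heading 165 -> 237
FD 6: (7.971,-21.971) -> (4.703,-27.003) [heading=237, draw]
FD 12: (4.703,-27.003) -> (-1.833,-37.067) [heading=237, draw]
Final: pos=(-1.833,-37.067), heading=237, 4 segment(s) drawn

Segment lengths:
  seg 1: (-9,-5) -> (0.899,-14.899), length = 14
  seg 2: (0.899,-14.899) -> (7.971,-21.971), length = 10
  seg 3: (7.971,-21.971) -> (4.703,-27.003), length = 6
  seg 4: (4.703,-27.003) -> (-1.833,-37.067), length = 12
Total = 42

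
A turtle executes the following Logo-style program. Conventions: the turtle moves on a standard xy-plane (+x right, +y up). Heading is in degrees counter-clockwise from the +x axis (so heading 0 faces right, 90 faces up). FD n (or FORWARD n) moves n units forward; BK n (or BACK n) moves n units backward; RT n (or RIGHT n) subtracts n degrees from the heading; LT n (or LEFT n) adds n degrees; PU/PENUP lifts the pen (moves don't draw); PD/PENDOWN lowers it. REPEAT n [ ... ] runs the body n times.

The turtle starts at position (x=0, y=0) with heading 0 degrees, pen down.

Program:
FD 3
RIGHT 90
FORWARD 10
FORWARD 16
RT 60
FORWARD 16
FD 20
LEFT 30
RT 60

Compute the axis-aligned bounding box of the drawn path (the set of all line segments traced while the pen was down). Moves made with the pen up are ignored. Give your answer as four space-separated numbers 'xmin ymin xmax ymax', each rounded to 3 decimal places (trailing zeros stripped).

Executing turtle program step by step:
Start: pos=(0,0), heading=0, pen down
FD 3: (0,0) -> (3,0) [heading=0, draw]
RT 90: heading 0 -> 270
FD 10: (3,0) -> (3,-10) [heading=270, draw]
FD 16: (3,-10) -> (3,-26) [heading=270, draw]
RT 60: heading 270 -> 210
FD 16: (3,-26) -> (-10.856,-34) [heading=210, draw]
FD 20: (-10.856,-34) -> (-28.177,-44) [heading=210, draw]
LT 30: heading 210 -> 240
RT 60: heading 240 -> 180
Final: pos=(-28.177,-44), heading=180, 5 segment(s) drawn

Segment endpoints: x in {-28.177, -10.856, 0, 3, 3, 3}, y in {-44, -34, -26, -10, 0}
xmin=-28.177, ymin=-44, xmax=3, ymax=0

Answer: -28.177 -44 3 0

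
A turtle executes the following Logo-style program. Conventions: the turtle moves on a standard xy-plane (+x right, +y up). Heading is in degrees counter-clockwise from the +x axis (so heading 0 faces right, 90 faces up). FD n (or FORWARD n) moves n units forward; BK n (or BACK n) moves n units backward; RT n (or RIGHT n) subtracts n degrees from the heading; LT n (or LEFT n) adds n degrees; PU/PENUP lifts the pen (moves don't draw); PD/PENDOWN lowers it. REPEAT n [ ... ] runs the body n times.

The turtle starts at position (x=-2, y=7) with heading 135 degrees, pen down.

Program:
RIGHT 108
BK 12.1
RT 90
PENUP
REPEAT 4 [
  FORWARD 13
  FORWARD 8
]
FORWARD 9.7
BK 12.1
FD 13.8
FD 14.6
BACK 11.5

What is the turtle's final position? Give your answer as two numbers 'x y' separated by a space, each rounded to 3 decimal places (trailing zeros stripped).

Answer: 31.937 -86.257

Derivation:
Executing turtle program step by step:
Start: pos=(-2,7), heading=135, pen down
RT 108: heading 135 -> 27
BK 12.1: (-2,7) -> (-12.781,1.507) [heading=27, draw]
RT 90: heading 27 -> 297
PU: pen up
REPEAT 4 [
  -- iteration 1/4 --
  FD 13: (-12.781,1.507) -> (-6.879,-10.076) [heading=297, move]
  FD 8: (-6.879,-10.076) -> (-3.247,-17.204) [heading=297, move]
  -- iteration 2/4 --
  FD 13: (-3.247,-17.204) -> (2.654,-28.788) [heading=297, move]
  FD 8: (2.654,-28.788) -> (6.286,-35.916) [heading=297, move]
  -- iteration 3/4 --
  FD 13: (6.286,-35.916) -> (12.188,-47.499) [heading=297, move]
  FD 8: (12.188,-47.499) -> (15.82,-54.627) [heading=297, move]
  -- iteration 4/4 --
  FD 13: (15.82,-54.627) -> (21.722,-66.21) [heading=297, move]
  FD 8: (21.722,-66.21) -> (25.354,-73.338) [heading=297, move]
]
FD 9.7: (25.354,-73.338) -> (29.758,-81.981) [heading=297, move]
BK 12.1: (29.758,-81.981) -> (24.264,-71.199) [heading=297, move]
FD 13.8: (24.264,-71.199) -> (30.53,-83.495) [heading=297, move]
FD 14.6: (30.53,-83.495) -> (37.158,-96.504) [heading=297, move]
BK 11.5: (37.158,-96.504) -> (31.937,-86.257) [heading=297, move]
Final: pos=(31.937,-86.257), heading=297, 1 segment(s) drawn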